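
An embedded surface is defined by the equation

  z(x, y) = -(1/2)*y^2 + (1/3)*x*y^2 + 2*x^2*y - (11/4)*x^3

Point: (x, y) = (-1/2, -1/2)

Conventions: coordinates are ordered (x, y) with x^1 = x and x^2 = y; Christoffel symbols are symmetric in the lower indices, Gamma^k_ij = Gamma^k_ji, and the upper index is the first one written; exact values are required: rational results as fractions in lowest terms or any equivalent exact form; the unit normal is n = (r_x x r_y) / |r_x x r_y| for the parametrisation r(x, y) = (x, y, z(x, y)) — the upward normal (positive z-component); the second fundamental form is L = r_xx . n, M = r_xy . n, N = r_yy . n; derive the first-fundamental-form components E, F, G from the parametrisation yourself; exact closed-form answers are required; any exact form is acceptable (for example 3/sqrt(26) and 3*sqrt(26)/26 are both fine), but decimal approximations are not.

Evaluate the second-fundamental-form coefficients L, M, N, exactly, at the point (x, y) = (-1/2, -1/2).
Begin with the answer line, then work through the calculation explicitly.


Answer: L = 300*sqrt(7649)/7649, M = -112*sqrt(7649)/7649, N = -64*sqrt(7649)/7649

z_x = -47/48, z_y = 7/6, z_xx = 25/4, z_xy = -7/3, z_yy = -4/3
E = 4513/2304, F = -329/288, G = 85/36; answer radicand W^2 = 7649/2304
unnormalised second-form numerators: l = 25/4, m = -7/3, n = -4/3; L = l/sqrt(7649/2304), and similarly M = m/sqrt(W^2), N = n/sqrt(W^2)


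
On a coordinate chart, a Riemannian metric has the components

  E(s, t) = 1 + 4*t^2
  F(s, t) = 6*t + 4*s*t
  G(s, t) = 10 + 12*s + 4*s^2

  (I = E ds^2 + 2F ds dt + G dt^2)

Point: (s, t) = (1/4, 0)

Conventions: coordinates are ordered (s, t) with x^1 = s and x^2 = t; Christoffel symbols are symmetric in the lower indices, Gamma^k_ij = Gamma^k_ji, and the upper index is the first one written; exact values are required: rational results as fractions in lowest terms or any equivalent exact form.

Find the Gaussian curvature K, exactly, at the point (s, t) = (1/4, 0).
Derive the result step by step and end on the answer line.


E = 1, F = 0, G = 53/4, EG - F^2 = 53/4 at the point
E_s = 0, E_t = 0, F_s = 0, F_t = 7, G_s = 14, G_t = 0
E_tt = 8, F_st = 4, G_ss = 8
Brioschi: K = (det M1 - det M2) / (EG - F^2)^2 with the standard first/second-derivative matrices M1, M2.
M1 = [[-E_tt/2 + F_st - G_ss/2, E_s/2, F_s - E_t/2], [F_t - G_s/2, E, F], [G_t/2, F, G]] = [[-4, 0, 0], [0, 1, 0], [0, 0, 53/4]]; det M1 = -53
M2 = [[0, E_t/2, G_s/2], [E_t/2, E, F], [G_s/2, F, G]] = [[0, 0, 7], [0, 1, 0], [7, 0, 53/4]]; det M2 = -49
det M1 - det M2 = -4; K = -4 / (53/4)^2 = -64/2809

Answer: K = -64/2809


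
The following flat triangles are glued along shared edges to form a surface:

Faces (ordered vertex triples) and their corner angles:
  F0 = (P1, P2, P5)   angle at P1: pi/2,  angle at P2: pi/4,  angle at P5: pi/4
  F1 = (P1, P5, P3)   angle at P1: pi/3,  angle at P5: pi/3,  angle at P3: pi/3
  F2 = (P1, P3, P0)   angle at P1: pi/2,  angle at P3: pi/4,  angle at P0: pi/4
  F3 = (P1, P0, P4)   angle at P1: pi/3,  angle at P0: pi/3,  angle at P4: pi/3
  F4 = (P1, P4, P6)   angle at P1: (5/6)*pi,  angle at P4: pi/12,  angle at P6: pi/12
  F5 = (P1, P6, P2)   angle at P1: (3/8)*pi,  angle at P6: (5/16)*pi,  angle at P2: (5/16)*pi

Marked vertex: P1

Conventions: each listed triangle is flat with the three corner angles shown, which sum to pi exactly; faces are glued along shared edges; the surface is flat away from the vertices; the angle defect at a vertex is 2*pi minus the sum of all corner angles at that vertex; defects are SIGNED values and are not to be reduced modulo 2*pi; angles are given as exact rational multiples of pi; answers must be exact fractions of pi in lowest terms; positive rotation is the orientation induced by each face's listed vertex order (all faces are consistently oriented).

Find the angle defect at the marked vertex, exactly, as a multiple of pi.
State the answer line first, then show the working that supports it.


Answer: defect(P1) = (-7/8)*pi

Sum of corner angles at P1: (23/8)*pi
defect = 2*pi - (23/8)*pi


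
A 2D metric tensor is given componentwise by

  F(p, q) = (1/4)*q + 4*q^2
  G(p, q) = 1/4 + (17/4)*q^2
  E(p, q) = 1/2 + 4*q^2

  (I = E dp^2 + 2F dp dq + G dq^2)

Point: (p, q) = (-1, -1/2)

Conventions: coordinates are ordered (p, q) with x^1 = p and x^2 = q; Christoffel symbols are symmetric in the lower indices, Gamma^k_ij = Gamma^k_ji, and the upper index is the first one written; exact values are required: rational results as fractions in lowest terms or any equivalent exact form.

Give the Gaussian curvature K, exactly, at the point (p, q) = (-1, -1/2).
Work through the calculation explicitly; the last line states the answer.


E = 3/2, F = 7/8, G = 21/16, EG - F^2 = 77/64 at the point
E_p = 0, E_q = -4, F_p = 0, F_q = -15/4, G_p = 0, G_q = -17/4
E_qq = 8, F_pq = 0, G_pp = 0
By Brioschi, K is (det M1 - det M2) divided by (EG - F^2) squared.
M1 = [[-E_qq/2 + F_pq - G_pp/2, E_p/2, F_p - E_q/2], [F_q - G_p/2, E, F], [G_q/2, F, G]] = [[-4, 0, 2], [-15/4, 3/2, 7/8], [-17/8, 7/8, 21/16]]; det M1 = -5
M2 = [[0, E_q/2, G_p/2], [E_q/2, E, F], [G_p/2, F, G]] = [[0, -2, 0], [-2, 3/2, 7/8], [0, 7/8, 21/16]]; det M2 = -21/4
det M1 - det M2 = 1/4; K = 1/4 / (77/64)^2 = 1024/5929

Answer: K = 1024/5929


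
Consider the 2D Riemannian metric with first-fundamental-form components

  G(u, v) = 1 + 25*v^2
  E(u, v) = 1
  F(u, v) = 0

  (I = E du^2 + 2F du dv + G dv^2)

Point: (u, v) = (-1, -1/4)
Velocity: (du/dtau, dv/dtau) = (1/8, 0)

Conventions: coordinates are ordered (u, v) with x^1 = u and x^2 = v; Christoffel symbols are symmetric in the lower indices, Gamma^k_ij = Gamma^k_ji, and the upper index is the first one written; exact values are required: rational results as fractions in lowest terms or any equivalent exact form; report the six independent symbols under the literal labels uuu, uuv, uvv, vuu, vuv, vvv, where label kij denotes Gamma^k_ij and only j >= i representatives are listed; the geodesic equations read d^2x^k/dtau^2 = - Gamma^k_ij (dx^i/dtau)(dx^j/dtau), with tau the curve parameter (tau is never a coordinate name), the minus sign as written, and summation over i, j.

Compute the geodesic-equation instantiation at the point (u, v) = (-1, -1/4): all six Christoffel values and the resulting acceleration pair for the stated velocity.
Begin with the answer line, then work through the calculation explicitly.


Answer: Gamma_uuu = 0, Gamma_uuv = 0, Gamma_uvv = 0, Gamma_vuu = 0, Gamma_vuv = 0, Gamma_vvv = -100/41; accelerations (d^2u/dtau^2, d^2v/dtau^2) = (0, 0)

E = 1, F = 0, G = 41/16 at the point
E_u = 0, E_v = 0, F_u = 0, F_v = 0, G_u = 0, G_v = -25/2
EG - F^2 = 41/16;  g^inv = (16/41) * [[41/16, 0], [0, 1]]
first-kind symbols [ij,l] = (1/2)(d_i g_jl + d_j g_il - d_l g_ij): [uu,u] = E_u/2 = 0, [uu,v] = F_u - E_v/2 = 0, [uv,u] = E_v/2 = 0, [uv,v] = G_u/2 = 0, [vv,u] = F_v - G_u/2 = 0, [vv,v] = G_v/2 = -25/4
Gamma^u_ij = (G*[ij,u] - F*[ij,v])/(EG - F^2), Gamma^v_ij = (E*[ij,v] - F*[ij,u])/(EG - F^2)
Gamma_uuu = 0, Gamma_uuv = 0, Gamma_uvv = 0, Gamma_vuu = 0, Gamma_vuv = 0, Gamma_vvv = -100/41
d^2u/dtau^2 = -(Gamma_uuu*(1/8)^2 + 2*Gamma_uuv*(1/8)*(0) + Gamma_uvv*(0)^2) = 0
d^2v/dtau^2 = -(Gamma_vuu*(1/8)^2 + 2*Gamma_vuv*(1/8)*(0) + Gamma_vvv*(0)^2) = 0


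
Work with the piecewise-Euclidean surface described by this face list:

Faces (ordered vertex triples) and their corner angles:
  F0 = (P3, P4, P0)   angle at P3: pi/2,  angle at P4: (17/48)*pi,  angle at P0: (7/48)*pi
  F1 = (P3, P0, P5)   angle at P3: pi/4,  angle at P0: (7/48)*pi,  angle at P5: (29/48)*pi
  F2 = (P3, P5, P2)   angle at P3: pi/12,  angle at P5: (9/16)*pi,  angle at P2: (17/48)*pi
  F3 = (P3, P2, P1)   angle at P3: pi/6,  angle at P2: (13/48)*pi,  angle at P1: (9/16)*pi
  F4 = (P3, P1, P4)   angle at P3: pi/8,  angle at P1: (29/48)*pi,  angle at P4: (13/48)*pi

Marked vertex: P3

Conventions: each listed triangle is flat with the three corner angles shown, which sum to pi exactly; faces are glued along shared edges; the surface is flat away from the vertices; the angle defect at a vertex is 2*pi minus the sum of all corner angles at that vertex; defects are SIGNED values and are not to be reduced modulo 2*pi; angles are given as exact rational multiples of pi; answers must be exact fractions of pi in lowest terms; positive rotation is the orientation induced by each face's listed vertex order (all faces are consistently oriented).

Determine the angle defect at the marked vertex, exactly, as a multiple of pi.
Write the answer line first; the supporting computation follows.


Answer: defect(P3) = (7/8)*pi

Sum of corner angles at P3: (9/8)*pi
defect = 2*pi - (9/8)*pi


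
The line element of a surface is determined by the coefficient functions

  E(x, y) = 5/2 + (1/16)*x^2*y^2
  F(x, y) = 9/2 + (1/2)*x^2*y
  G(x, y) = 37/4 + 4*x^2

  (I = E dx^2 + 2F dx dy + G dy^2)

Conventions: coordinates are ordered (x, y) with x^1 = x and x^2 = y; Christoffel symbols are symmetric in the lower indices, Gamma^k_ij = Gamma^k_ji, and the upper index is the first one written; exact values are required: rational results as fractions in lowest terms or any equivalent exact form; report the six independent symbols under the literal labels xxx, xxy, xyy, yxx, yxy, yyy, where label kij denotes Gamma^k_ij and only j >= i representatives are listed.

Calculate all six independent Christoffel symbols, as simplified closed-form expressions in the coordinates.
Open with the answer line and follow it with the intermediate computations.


Answer: Gamma_xxx = (2*x^4*y^2 - 16*x^3*y^2 + 18*x^2*y + 37*x*y^2 - 288*x*y)/(37*x^2*y^2 - 288*x^2*y + 640*x^2 + 184), Gamma_xxy = (16*x^4*y - 128*x^3*y + 37*x^2*y - 1152*x)/(37*x^2*y^2 - 288*x^2*y + 640*x^2 + 184), Gamma_xyy = (128*x^4 - 1024*x^3 + 296*x^2 - 2368*x)/(37*x^2*y^2 - 288*x^2*y + 640*x^2 + 184), Gamma_yxx = (-x^4*y^3 + 8*x^3*y^3 - 40*x^2*y - 72*x*y^2 + 640*x*y)/(148*x^2*y^2 - 1152*x^2*y + 2560*x^2 + 736), Gamma_yxy = (-2*x^4*y^2 + 16*x^3*y^2 - 18*x^2*y + 640*x)/(37*x^2*y^2 - 288*x^2*y + 640*x^2 + 184), Gamma_yyy = (-16*x^4*y + 128*x^3*y - 144*x^2 + 1152*x)/(37*x^2*y^2 - 288*x^2*y + 640*x^2 + 184)

E = 5/2 + (1/16)*x^2*y^2; F = 9/2 + (1/2)*x^2*y; G = 37/4 + 4*x^2
Gamma^k_ij = (1/2) g^{kl} (d_i g_jl + d_j g_il - d_l g_ij), with g^inv = (1/(EG-F^2)) [[G, -F], [-F, E]]
first partials: E_x = (1/8)*x*y^2, E_y = (1/8)*x^2*y, F_x = x*y, F_y = (1/2)*x^2, G_x = 8*x, G_y = 0
D = EG - F^2 = 23/8 + 10*x^2 - (9/2)*x^2*y + (37/64)*x^2*y^2
expanded: Gamma^x_xx = (G E_x - 2F F_x + F E_y)/(2D), Gamma^x_xy = (G E_y - F G_x)/(2D), Gamma^x_yy = (2G F_y - G G_x - F G_y)/(2D), Gamma^y_xx = (2E F_x - E E_y - F E_x)/(2D), Gamma^y_xy = (E G_x - F E_y)/(2D), Gamma^y_yy = (E G_y - 2F F_y + F G_x)/(2D); substitute and cancel common factors


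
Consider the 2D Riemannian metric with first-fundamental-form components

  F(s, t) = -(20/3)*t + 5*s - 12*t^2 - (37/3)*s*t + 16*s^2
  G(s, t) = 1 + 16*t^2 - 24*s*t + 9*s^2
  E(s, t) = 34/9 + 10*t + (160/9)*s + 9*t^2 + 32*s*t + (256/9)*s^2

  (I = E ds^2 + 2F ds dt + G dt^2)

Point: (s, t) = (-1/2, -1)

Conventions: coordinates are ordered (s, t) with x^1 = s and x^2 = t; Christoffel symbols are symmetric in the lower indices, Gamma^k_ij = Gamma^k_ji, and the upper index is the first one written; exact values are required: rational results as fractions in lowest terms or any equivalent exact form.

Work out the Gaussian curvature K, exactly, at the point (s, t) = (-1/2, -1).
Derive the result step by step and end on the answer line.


E = 17, F = -10, G = 29/4, EG - F^2 = 93/4 at the point
E_s = -128/3, E_t = -24, F_s = 4/3, F_t = 47/2, G_s = 15, G_t = -20
E_tt = 18, F_st = -37/3, G_ss = 18
Compute both Brioschi determinants and normalise by (EG - F^2)^2.
M1 = [[-E_tt/2 + F_st - G_ss/2, E_s/2, F_s - E_t/2], [F_t - G_s/2, E, F], [G_t/2, F, G]] = [[-91/3, -64/3, 40/3], [16, 17, -10], [-10, -10, 29/4]]; det M1 = -2767/12
M2 = [[0, E_t/2, G_s/2], [E_t/2, E, F], [G_s/2, F, G]] = [[0, -12, 15/2], [-12, 17, -10], [15/2, -10, 29/4]]; det M2 = -801/4
det M1 - det M2 = -91/3; K = -91/3 / (93/4)^2 = -1456/25947

Answer: K = -1456/25947


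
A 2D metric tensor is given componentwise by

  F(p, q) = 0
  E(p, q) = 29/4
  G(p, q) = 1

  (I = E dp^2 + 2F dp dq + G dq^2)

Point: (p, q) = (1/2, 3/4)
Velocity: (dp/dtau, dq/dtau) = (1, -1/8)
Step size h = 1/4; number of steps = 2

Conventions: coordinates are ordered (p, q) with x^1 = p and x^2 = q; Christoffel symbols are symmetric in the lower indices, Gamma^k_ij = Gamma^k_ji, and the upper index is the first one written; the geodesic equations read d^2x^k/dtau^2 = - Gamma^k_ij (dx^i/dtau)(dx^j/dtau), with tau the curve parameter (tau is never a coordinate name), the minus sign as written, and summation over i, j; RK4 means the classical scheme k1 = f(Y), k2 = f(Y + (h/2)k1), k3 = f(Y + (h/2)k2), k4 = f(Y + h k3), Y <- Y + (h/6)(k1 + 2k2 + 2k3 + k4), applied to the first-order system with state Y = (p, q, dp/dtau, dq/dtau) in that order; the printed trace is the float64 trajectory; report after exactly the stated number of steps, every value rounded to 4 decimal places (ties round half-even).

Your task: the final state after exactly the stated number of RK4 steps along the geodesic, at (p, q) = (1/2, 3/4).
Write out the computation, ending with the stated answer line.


f(Y) = (dp/dtau, dq/dtau, -Gamma^p_ij Y'^i Y'^j, -Gamma^q_ij Y'^i Y'^j) with the Gammas evaluated at the stage position; h = 0.250000; intermediate values shown to 6 dp
step 0: p = 0.5000, q = 0.7500, dp/dtau = 1.0000, dq/dtau = -0.1250
step 1:
  k1: at (p, q) = (0.500000, 0.750000), (dp/dtau, dq/dtau) = (1.000000, -0.125000); Gamma_ppp = 0.000000, Gamma_ppq = 0.000000, Gamma_pqq = 0.000000, Gamma_qpp = 0.000000, Gamma_qpq = 0.000000, Gamma_qqq = 0.000000; k1 = (1.000000, -0.125000, 0.000000, 0.000000)
  k2: at (p, q) = (0.625000, 0.734375), (dp/dtau, dq/dtau) = (1.000000, -0.125000); Gamma_ppp = 0.000000, Gamma_ppq = 0.000000, Gamma_pqq = 0.000000, Gamma_qpp = 0.000000, Gamma_qpq = 0.000000, Gamma_qqq = 0.000000; k2 = (1.000000, -0.125000, 0.000000, 0.000000)
  k3: at (p, q) = (0.625000, 0.734375), (dp/dtau, dq/dtau) = (1.000000, -0.125000); Gamma_ppp = 0.000000, Gamma_ppq = 0.000000, Gamma_pqq = 0.000000, Gamma_qpp = 0.000000, Gamma_qpq = 0.000000, Gamma_qqq = 0.000000; k3 = (1.000000, -0.125000, 0.000000, 0.000000)
  k4: at (p, q) = (0.750000, 0.718750), (dp/dtau, dq/dtau) = (1.000000, -0.125000); Gamma_ppp = 0.000000, Gamma_ppq = 0.000000, Gamma_pqq = 0.000000, Gamma_qpp = 0.000000, Gamma_qpq = 0.000000, Gamma_qqq = 0.000000; k4 = (1.000000, -0.125000, 0.000000, 0.000000)
  Y <- Y + (h/6)(k1 + 2k2 + 2k3 + k4): p = 0.7500, q = 0.7188, dp/dtau = 1.0000, dq/dtau = -0.1250
step 2:
  k1: at (p, q) = (0.750000, 0.718750), (dp/dtau, dq/dtau) = (1.000000, -0.125000); Gamma_ppp = 0.000000, Gamma_ppq = 0.000000, Gamma_pqq = 0.000000, Gamma_qpp = 0.000000, Gamma_qpq = 0.000000, Gamma_qqq = 0.000000; k1 = (1.000000, -0.125000, 0.000000, 0.000000)
  k2: at (p, q) = (0.875000, 0.703125), (dp/dtau, dq/dtau) = (1.000000, -0.125000); Gamma_ppp = 0.000000, Gamma_ppq = 0.000000, Gamma_pqq = 0.000000, Gamma_qpp = 0.000000, Gamma_qpq = 0.000000, Gamma_qqq = 0.000000; k2 = (1.000000, -0.125000, 0.000000, 0.000000)
  k3: at (p, q) = (0.875000, 0.703125), (dp/dtau, dq/dtau) = (1.000000, -0.125000); Gamma_ppp = 0.000000, Gamma_ppq = 0.000000, Gamma_pqq = 0.000000, Gamma_qpp = 0.000000, Gamma_qpq = 0.000000, Gamma_qqq = 0.000000; k3 = (1.000000, -0.125000, 0.000000, 0.000000)
  k4: at (p, q) = (1.000000, 0.687500), (dp/dtau, dq/dtau) = (1.000000, -0.125000); Gamma_ppp = 0.000000, Gamma_ppq = 0.000000, Gamma_pqq = 0.000000, Gamma_qpp = 0.000000, Gamma_qpq = 0.000000, Gamma_qqq = 0.000000; k4 = (1.000000, -0.125000, 0.000000, 0.000000)
  Y <- Y + (h/6)(k1 + 2k2 + 2k3 + k4): p = 1.0000, q = 0.6875, dp/dtau = 1.0000, dq/dtau = -0.1250

Answer: p = 1.0000, q = 0.6875, dp/dtau = 1.0000, dq/dtau = -0.1250


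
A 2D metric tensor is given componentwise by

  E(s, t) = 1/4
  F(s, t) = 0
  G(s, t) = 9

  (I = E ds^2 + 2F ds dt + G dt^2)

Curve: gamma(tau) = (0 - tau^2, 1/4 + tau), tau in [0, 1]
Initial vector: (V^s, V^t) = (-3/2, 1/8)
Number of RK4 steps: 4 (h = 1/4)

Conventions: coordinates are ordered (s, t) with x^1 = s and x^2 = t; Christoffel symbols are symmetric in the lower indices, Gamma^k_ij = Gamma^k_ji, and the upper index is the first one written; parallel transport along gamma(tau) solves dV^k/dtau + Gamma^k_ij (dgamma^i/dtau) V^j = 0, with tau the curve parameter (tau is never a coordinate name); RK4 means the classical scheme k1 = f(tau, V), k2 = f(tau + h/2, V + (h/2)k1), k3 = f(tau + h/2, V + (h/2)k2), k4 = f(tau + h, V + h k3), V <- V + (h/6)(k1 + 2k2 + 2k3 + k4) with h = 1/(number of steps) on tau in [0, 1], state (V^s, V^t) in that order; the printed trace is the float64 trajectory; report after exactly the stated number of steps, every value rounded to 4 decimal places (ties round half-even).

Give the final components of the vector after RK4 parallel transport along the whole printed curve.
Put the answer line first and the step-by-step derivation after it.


Answer: V^s = -1.5000, V^t = 0.1250

gamma'(tau) = (-2*tau, 1); f(tau, V)^k = -Gamma^k_ij(gamma(tau)) gamma'^i(tau) V^j; h = 1/4; intermediate values shown to 6 dp
curve data and Christoffel symbols at the stage parameters:
  tau = 0.000000: gamma = (0.000000, 0.250000), gamma' = (0.000000, 1.000000); Gamma_sss = 0.000000, Gamma_sst = 0.000000, Gamma_stt = 0.000000, Gamma_tss = 0.000000, Gamma_tst = 0.000000, Gamma_ttt = 0.000000
  tau = 0.125000: gamma = (-0.015625, 0.375000), gamma' = (-0.250000, 1.000000); Gamma_sss = 0.000000, Gamma_sst = 0.000000, Gamma_stt = 0.000000, Gamma_tss = 0.000000, Gamma_tst = 0.000000, Gamma_ttt = 0.000000
  tau = 0.250000: gamma = (-0.062500, 0.500000), gamma' = (-0.500000, 1.000000); Gamma_sss = 0.000000, Gamma_sst = 0.000000, Gamma_stt = 0.000000, Gamma_tss = 0.000000, Gamma_tst = 0.000000, Gamma_ttt = 0.000000
  tau = 0.375000: gamma = (-0.140625, 0.625000), gamma' = (-0.750000, 1.000000); Gamma_sss = 0.000000, Gamma_sst = 0.000000, Gamma_stt = 0.000000, Gamma_tss = 0.000000, Gamma_tst = 0.000000, Gamma_ttt = 0.000000
  tau = 0.500000: gamma = (-0.250000, 0.750000), gamma' = (-1.000000, 1.000000); Gamma_sss = 0.000000, Gamma_sst = 0.000000, Gamma_stt = 0.000000, Gamma_tss = 0.000000, Gamma_tst = 0.000000, Gamma_ttt = 0.000000
  tau = 0.625000: gamma = (-0.390625, 0.875000), gamma' = (-1.250000, 1.000000); Gamma_sss = 0.000000, Gamma_sst = 0.000000, Gamma_stt = 0.000000, Gamma_tss = 0.000000, Gamma_tst = 0.000000, Gamma_ttt = 0.000000
  tau = 0.750000: gamma = (-0.562500, 1.000000), gamma' = (-1.500000, 1.000000); Gamma_sss = 0.000000, Gamma_sst = 0.000000, Gamma_stt = 0.000000, Gamma_tss = 0.000000, Gamma_tst = 0.000000, Gamma_ttt = 0.000000
  tau = 0.875000: gamma = (-0.765625, 1.125000), gamma' = (-1.750000, 1.000000); Gamma_sss = 0.000000, Gamma_sst = 0.000000, Gamma_stt = 0.000000, Gamma_tss = 0.000000, Gamma_tst = 0.000000, Gamma_ttt = 0.000000
  tau = 1.000000: gamma = (-1.000000, 1.250000), gamma' = (-2.000000, 1.000000); Gamma_sss = 0.000000, Gamma_sst = 0.000000, Gamma_stt = 0.000000, Gamma_tss = 0.000000, Gamma_tst = 0.000000, Gamma_ttt = 0.000000
step 0: V^s = -1.5000, V^t = 0.1250
step 1: k1 = (0.000000, 0.000000), k2 = (0.000000, 0.000000), k3 = (0.000000, 0.000000), k4 = (0.000000, 0.000000); V <- V + (h/6)(k1 + 2k2 + 2k3 + k4): V^s = -1.5000, V^t = 0.1250
step 2: k1 = (0.000000, 0.000000), k2 = (0.000000, 0.000000), k3 = (0.000000, 0.000000), k4 = (0.000000, 0.000000); V <- V + (h/6)(k1 + 2k2 + 2k3 + k4): V^s = -1.5000, V^t = 0.1250
step 3: k1 = (0.000000, 0.000000), k2 = (0.000000, 0.000000), k3 = (0.000000, 0.000000), k4 = (0.000000, 0.000000); V <- V + (h/6)(k1 + 2k2 + 2k3 + k4): V^s = -1.5000, V^t = 0.1250
step 4: k1 = (0.000000, 0.000000), k2 = (0.000000, 0.000000), k3 = (0.000000, 0.000000), k4 = (0.000000, 0.000000); V <- V + (h/6)(k1 + 2k2 + 2k3 + k4): V^s = -1.5000, V^t = 0.1250


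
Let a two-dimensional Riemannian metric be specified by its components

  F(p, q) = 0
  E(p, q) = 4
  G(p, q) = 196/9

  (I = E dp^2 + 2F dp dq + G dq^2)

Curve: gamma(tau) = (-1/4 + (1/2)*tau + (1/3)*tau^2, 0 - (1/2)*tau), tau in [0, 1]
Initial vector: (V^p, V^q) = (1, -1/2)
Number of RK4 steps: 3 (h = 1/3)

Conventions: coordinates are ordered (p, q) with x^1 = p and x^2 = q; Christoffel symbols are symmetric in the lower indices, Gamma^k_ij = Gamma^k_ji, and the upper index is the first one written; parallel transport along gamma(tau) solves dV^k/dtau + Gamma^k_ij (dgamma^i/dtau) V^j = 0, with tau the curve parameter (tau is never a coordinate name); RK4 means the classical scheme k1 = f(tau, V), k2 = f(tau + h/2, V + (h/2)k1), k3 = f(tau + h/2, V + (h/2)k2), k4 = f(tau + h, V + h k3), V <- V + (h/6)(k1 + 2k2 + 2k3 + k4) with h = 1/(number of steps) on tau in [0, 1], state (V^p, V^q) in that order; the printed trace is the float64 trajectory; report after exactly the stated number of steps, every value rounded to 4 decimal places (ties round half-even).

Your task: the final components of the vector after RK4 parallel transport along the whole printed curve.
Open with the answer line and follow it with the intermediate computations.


Answer: V^p = 1.0000, V^q = -0.5000

gamma'(tau) = (1/2 + (2/3)*tau, -1/2); f(tau, V)^k = -Gamma^k_ij(gamma(tau)) gamma'^i(tau) V^j; h = 1/3; intermediate values shown to 6 dp
curve data and Christoffel symbols at the stage parameters:
  tau = 0.000000: gamma = (-0.250000, 0.000000), gamma' = (0.500000, -0.500000); Gamma_ppp = 0.000000, Gamma_ppq = 0.000000, Gamma_pqq = 0.000000, Gamma_qpp = 0.000000, Gamma_qpq = 0.000000, Gamma_qqq = 0.000000
  tau = 0.166667: gamma = (-0.157407, -0.083333), gamma' = (0.611111, -0.500000); Gamma_ppp = 0.000000, Gamma_ppq = 0.000000, Gamma_pqq = 0.000000, Gamma_qpp = 0.000000, Gamma_qpq = 0.000000, Gamma_qqq = 0.000000
  tau = 0.333333: gamma = (-0.046296, -0.166667), gamma' = (0.722222, -0.500000); Gamma_ppp = 0.000000, Gamma_ppq = 0.000000, Gamma_pqq = 0.000000, Gamma_qpp = 0.000000, Gamma_qpq = 0.000000, Gamma_qqq = 0.000000
  tau = 0.500000: gamma = (0.083333, -0.250000), gamma' = (0.833333, -0.500000); Gamma_ppp = 0.000000, Gamma_ppq = 0.000000, Gamma_pqq = 0.000000, Gamma_qpp = 0.000000, Gamma_qpq = 0.000000, Gamma_qqq = 0.000000
  tau = 0.666667: gamma = (0.231481, -0.333333), gamma' = (0.944444, -0.500000); Gamma_ppp = 0.000000, Gamma_ppq = 0.000000, Gamma_pqq = 0.000000, Gamma_qpp = 0.000000, Gamma_qpq = 0.000000, Gamma_qqq = 0.000000
  tau = 0.833333: gamma = (0.398148, -0.416667), gamma' = (1.055556, -0.500000); Gamma_ppp = 0.000000, Gamma_ppq = 0.000000, Gamma_pqq = 0.000000, Gamma_qpp = 0.000000, Gamma_qpq = 0.000000, Gamma_qqq = 0.000000
  tau = 1.000000: gamma = (0.583333, -0.500000), gamma' = (1.166667, -0.500000); Gamma_ppp = 0.000000, Gamma_ppq = 0.000000, Gamma_pqq = 0.000000, Gamma_qpp = 0.000000, Gamma_qpq = 0.000000, Gamma_qqq = 0.000000
step 0: V^p = 1.0000, V^q = -0.5000
step 1: k1 = (0.000000, 0.000000), k2 = (0.000000, 0.000000), k3 = (0.000000, 0.000000), k4 = (0.000000, 0.000000); V <- V + (h/6)(k1 + 2k2 + 2k3 + k4): V^p = 1.0000, V^q = -0.5000
step 2: k1 = (0.000000, 0.000000), k2 = (0.000000, 0.000000), k3 = (0.000000, 0.000000), k4 = (0.000000, 0.000000); V <- V + (h/6)(k1 + 2k2 + 2k3 + k4): V^p = 1.0000, V^q = -0.5000
step 3: k1 = (0.000000, 0.000000), k2 = (0.000000, 0.000000), k3 = (0.000000, 0.000000), k4 = (0.000000, 0.000000); V <- V + (h/6)(k1 + 2k2 + 2k3 + k4): V^p = 1.0000, V^q = -0.5000


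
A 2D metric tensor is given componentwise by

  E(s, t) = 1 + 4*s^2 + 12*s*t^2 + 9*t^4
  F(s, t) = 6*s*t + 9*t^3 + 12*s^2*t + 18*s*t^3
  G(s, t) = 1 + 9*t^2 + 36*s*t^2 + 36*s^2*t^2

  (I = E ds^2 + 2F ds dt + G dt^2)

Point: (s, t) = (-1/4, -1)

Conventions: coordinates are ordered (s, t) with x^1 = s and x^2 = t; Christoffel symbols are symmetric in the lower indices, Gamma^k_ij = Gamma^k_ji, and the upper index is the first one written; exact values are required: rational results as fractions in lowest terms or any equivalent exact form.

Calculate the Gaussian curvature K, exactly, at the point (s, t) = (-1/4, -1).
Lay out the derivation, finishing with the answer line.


E = 29/4, F = -15/4, G = 13/4, EG - F^2 = 19/2 at the point
E_s = 10, E_t = -30, F_s = -18, F_t = 51/4, G_s = 18, G_t = -9/2
E_tt = 102, F_st = 54, G_ss = 72
K follows from Brioschi's formula, (det M1 - det M2)/(EG - F^2)^2.
M1 = [[-E_tt/2 + F_st - G_ss/2, E_s/2, F_s - E_t/2], [F_t - G_s/2, E, F], [G_t/2, F, G]] = [[-33, 5, -3], [15/4, 29/4, -15/4], [-9/4, -15/4, 13/4]]; det M1 = -339
M2 = [[0, E_t/2, G_s/2], [E_t/2, E, F], [G_s/2, F, G]] = [[0, -15, 9], [-15, 29/4, -15/4], [9, -15/4, 13/4]]; det M2 = -306
det M1 - det M2 = -33; K = -33 / (19/2)^2 = -132/361

Answer: K = -132/361


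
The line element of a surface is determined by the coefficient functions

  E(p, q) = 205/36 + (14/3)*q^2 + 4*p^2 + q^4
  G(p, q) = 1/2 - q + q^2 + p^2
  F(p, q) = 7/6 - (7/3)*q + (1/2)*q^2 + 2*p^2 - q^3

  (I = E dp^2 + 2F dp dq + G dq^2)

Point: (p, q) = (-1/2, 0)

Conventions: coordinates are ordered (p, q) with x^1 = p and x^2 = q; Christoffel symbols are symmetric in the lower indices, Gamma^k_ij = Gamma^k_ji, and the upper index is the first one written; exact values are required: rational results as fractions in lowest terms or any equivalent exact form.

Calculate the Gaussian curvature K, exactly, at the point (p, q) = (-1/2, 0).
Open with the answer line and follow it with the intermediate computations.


Answer: K = -263424/104329

E = 241/36, F = 5/3, G = 3/4, EG - F^2 = 323/144 at the point
E_p = -4, E_q = 0, F_p = -2, F_q = -7/3, G_p = -1, G_q = -1
E_qq = 28/3, F_pq = 0, G_pp = 2
Brioschi: K = (det M1 - det M2) / (EG - F^2)^2 with the standard first/second-derivative matrices M1, M2.
M1 = [[-E_qq/2 + F_pq - G_pp/2, E_p/2, F_p - E_q/2], [F_q - G_p/2, E, F], [G_q/2, F, G]] = [[-17/3, -2, -2], [-11/6, 241/36, 5/3], [-1/2, 5/3, 3/4]]; det M1 = -6211/432
M2 = [[0, E_q/2, G_p/2], [E_q/2, E, F], [G_p/2, F, G]] = [[0, 0, -1/2], [0, 241/36, 5/3], [-1/2, 5/3, 3/4]]; det M2 = -241/144
det M1 - det M2 = -343/27; K = -343/27 / (323/144)^2 = -263424/104329


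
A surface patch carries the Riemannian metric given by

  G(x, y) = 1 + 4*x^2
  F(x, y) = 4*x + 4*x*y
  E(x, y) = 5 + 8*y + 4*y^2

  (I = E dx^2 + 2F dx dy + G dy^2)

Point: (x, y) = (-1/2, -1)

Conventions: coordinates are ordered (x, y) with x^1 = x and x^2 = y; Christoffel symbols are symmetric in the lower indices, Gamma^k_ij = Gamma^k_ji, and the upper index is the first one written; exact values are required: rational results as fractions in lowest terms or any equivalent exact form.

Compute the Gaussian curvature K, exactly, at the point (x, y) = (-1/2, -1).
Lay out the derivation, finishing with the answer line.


E = 1, F = 0, G = 2, EG - F^2 = 2 at the point
E_x = 0, E_y = 0, F_x = 0, F_y = -2, G_x = -4, G_y = 0
E_yy = 8, F_xy = 4, G_xx = 8
Compute both Brioschi determinants and normalise by (EG - F^2)^2.
M1 = [[-E_yy/2 + F_xy - G_xx/2, E_x/2, F_x - E_y/2], [F_y - G_x/2, E, F], [G_y/2, F, G]] = [[-4, 0, 0], [0, 1, 0], [0, 0, 2]]; det M1 = -8
M2 = [[0, E_y/2, G_x/2], [E_y/2, E, F], [G_x/2, F, G]] = [[0, 0, -2], [0, 1, 0], [-2, 0, 2]]; det M2 = -4
det M1 - det M2 = -4; K = -4 / (2)^2 = -1

Answer: K = -1


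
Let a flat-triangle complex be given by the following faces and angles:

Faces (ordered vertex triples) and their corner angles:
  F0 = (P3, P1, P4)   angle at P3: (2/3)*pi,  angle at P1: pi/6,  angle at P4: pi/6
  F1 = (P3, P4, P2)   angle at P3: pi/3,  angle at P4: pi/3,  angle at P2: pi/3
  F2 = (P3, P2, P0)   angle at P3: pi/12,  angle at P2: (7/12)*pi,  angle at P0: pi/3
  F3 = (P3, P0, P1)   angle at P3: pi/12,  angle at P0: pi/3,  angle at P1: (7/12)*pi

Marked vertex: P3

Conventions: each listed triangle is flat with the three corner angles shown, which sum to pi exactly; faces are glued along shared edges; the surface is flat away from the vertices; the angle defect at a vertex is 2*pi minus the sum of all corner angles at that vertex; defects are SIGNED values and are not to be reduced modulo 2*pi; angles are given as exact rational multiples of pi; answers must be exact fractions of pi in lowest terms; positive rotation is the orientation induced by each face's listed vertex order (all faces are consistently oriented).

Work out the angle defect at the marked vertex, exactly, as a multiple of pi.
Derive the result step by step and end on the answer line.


Sum of corner angles at P3: (7/6)*pi
defect = 2*pi - (7/6)*pi

Answer: defect(P3) = (5/6)*pi


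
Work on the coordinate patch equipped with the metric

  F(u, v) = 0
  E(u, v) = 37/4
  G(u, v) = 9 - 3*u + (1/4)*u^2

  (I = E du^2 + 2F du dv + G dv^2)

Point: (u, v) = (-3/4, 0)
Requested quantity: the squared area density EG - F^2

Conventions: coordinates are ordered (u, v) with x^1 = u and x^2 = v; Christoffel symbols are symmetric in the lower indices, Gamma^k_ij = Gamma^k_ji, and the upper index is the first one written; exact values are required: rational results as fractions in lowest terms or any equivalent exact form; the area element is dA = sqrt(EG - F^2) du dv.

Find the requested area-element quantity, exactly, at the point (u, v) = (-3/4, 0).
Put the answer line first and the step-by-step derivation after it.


Answer: EG - F^2 = 26973/256

E = 37/4, F = 0, G = 729/64; EG - F^2 = 26973/256


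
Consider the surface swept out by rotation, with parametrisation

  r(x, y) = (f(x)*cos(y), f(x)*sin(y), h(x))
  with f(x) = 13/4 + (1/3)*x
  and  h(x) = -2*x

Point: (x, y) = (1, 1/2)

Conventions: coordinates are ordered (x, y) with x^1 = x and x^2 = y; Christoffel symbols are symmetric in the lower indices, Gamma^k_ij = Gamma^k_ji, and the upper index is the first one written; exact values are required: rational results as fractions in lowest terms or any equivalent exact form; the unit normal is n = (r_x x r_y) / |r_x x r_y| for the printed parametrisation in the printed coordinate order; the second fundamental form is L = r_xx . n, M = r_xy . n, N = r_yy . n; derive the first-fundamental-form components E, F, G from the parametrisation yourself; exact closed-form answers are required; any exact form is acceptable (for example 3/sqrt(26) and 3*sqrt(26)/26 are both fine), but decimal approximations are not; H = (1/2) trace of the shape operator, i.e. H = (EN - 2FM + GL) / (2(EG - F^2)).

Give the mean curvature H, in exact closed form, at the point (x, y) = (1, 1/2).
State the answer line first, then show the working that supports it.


Answer: H = -36*sqrt(37)/1591

f = 43/12, f' = 1/3, f'' = 0, h' = -2, h'' = 0
E = 37/9, F = 0, G = 1849/144; answer radicand W^2 = 37/9
unnormalised second-form numerators: l = 0, m = 0, n = -43/6; L = l/sqrt(37/9), and similarly M = m/sqrt(W^2), N = n/sqrt(W^2)
H = (E*n - 2*F*m + G*l) / (2*(EG - F^2)*sqrt(W^2)); E*n - 2*F*m + G*l = -1591/54, EG - F^2 = 68413/1296, so H = (-12/43)/sqrt(37/9)


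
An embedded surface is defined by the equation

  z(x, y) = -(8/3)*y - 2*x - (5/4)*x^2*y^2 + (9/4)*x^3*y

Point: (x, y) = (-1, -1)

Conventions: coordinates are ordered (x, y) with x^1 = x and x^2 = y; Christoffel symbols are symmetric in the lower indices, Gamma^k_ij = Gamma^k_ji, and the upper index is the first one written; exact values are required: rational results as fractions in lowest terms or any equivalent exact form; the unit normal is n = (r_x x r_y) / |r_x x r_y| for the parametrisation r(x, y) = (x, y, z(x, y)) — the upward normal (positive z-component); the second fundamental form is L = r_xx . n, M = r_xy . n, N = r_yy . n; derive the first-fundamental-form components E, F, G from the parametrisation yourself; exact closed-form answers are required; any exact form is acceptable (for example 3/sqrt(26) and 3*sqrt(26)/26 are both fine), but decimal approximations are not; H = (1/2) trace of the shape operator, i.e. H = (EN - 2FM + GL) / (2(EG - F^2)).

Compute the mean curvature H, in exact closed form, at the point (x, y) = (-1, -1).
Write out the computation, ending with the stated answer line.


z_x = -25/4, z_y = -29/12, z_xx = 11, z_xy = 7/4, z_yy = -5/2
E = 641/16, F = 725/48, G = 985/144; answer radicand W^2 = 3305/72
unnormalised second-form numerators: l = 11, m = 7/4, n = -5/2; L = l/sqrt(3305/72), and similarly M = m/sqrt(W^2), N = n/sqrt(W^2)
H = (E*n - 2*F*m + G*l) / (2*(EG - F^2)*sqrt(W^2)); E*n - 2*F*m + G*l = -700/9, EG - F^2 = 3305/72, so H = (-560/661)/sqrt(3305/72)

Answer: H = -672*sqrt(6610)/436921


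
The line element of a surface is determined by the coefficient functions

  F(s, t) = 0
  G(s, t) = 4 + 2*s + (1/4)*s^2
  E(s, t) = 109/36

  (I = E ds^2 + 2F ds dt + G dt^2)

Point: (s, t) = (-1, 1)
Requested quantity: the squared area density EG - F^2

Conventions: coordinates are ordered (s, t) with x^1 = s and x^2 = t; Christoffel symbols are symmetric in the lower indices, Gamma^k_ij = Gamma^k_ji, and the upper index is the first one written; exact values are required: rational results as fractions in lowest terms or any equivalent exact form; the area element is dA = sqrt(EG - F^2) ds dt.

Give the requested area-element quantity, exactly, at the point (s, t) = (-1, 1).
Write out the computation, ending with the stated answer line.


E = 109/36, F = 0, G = 9/4; EG - F^2 = 109/16

Answer: EG - F^2 = 109/16


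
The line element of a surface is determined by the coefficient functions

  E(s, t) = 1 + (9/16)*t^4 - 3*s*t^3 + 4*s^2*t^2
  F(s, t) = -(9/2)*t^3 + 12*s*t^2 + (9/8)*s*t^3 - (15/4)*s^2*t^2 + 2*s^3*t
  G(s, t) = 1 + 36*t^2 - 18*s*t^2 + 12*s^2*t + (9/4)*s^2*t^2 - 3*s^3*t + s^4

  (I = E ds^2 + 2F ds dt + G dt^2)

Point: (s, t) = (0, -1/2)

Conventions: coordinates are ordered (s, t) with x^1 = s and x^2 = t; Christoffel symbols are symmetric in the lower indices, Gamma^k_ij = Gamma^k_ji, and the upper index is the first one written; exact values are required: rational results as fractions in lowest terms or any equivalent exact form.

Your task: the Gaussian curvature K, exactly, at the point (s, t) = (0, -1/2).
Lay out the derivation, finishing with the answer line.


E = 265/256, F = 9/16, G = 10, EG - F^2 = 2569/256 at the point
E_s = 3/8, E_t = -9/32, F_s = 183/64, F_t = -27/8, G_s = -9/2, G_t = -36
E_tt = 27/16, F_st = -357/32, G_ss = -87/8
The intrinsic route: Brioschi's K = (det M1 - det M2)/(EG - F^2)^2.
M1 = [[-E_tt/2 + F_st - G_ss/2, E_s/2, F_s - E_t/2], [F_t - G_s/2, E, F], [G_t/2, F, G]] = [[-105/16, 3/16, 3], [-9/8, 265/256, 9/16], [-18, 9/16, 10]]; det M1 = -47697/4096
M2 = [[0, E_t/2, G_s/2], [E_t/2, E, F], [G_s/2, F, G]] = [[0, -9/64, -9/4], [-9/64, 265/256, 9/16], [-9/4, 9/16, 10]]; det M2 = -20817/4096
det M1 - det M2 = -105/16; K = -105/16 / (2569/256)^2 = -61440/942823

Answer: K = -61440/942823


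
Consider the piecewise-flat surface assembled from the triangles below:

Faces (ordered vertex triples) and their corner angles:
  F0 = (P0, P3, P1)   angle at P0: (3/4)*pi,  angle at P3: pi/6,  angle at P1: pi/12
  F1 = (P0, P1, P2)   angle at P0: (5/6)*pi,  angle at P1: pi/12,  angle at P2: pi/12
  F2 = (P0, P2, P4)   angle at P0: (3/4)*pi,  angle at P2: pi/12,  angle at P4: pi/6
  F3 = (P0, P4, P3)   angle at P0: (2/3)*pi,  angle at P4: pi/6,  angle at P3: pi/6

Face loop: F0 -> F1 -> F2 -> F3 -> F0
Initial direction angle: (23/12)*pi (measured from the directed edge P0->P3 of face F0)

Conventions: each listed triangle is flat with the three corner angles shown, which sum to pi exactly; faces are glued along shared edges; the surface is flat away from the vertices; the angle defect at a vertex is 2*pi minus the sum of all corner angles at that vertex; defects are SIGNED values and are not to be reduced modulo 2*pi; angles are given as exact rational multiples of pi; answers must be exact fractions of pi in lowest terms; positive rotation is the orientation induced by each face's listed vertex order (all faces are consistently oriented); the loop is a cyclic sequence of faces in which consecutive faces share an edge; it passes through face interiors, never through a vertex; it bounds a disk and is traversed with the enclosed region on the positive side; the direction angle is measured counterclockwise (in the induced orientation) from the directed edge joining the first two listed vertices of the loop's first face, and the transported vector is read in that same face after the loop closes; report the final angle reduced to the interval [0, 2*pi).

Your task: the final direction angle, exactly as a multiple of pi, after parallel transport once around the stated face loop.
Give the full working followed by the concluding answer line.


enclosed vertex P0: corner angles sum to 3*pi, defect = 2*pi - 3*pi = -pi
holonomy = initial angle + sum of enclosed defects (mod 2*pi), positive in the induced orientation
final angle = (23/12)*pi - pi = (11/12)*pi (mod 2*pi)

Answer: final direction angle = (11/12)*pi


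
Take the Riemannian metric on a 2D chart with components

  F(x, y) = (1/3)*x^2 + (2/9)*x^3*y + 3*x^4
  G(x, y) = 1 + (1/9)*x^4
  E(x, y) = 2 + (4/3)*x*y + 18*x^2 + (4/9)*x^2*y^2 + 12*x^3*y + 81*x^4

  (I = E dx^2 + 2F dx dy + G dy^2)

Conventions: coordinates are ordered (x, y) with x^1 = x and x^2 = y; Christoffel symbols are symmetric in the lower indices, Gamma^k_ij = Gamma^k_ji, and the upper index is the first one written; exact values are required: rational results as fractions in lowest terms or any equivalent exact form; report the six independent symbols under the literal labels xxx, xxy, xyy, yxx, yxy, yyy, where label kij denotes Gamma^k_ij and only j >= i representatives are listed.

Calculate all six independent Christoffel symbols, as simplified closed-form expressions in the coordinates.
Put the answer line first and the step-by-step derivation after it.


Answer: Gamma_xxx = (729*x^3 + 81*x^2*y + 2*x*y^2 + 81*x + 3*y)/(365*x^4 + 54*x^3*y + 2*x^2*y^2 + 81*x^2 + 6*x*y + 9), Gamma_xxy = (27*x^3 + 2*x^2*y + 3*x)/(365*x^4 + 54*x^3*y + 2*x^2*y^2 + 81*x^2 + 6*x*y + 9), Gamma_xyy = 0, Gamma_yxx = (27*x^3 + x^2*y)/(365*x^4 + 54*x^3*y + 2*x^2*y^2 + 81*x^2 + 6*x*y + 9), Gamma_yxy = x^3/(365*x^4 + 54*x^3*y + 2*x^2*y^2 + 81*x^2 + 6*x*y + 9), Gamma_yyy = 0

E = 2 + (4/3)*x*y + 18*x^2 + (4/9)*x^2*y^2 + 12*x^3*y + 81*x^4; F = (1/3)*x^2 + (2/9)*x^3*y + 3*x^4; G = 1 + (1/9)*x^4
Gamma^k_ij = (1/2) g^{kl} (d_i g_jl + d_j g_il - d_l g_ij), with g^inv = (1/(EG-F^2)) [[G, -F], [-F, E]]
first partials: E_x = (4/3)*y + 36*x + (8/9)*x*y^2 + 36*x^2*y + 324*x^3, E_y = (4/3)*x + (8/9)*x^2*y + 12*x^3, F_x = (2/3)*x + (2/3)*x^2*y + 12*x^3, F_y = (2/9)*x^3, G_x = (4/9)*x^3, G_y = 0
D = EG - F^2 = 2 + (4/3)*x*y + 18*x^2 + (4/9)*x^2*y^2 + 12*x^3*y + (730/9)*x^4
expanded: Gamma^x_xx = (G E_x - 2F F_x + F E_y)/(2D), Gamma^x_xy = (G E_y - F G_x)/(2D), Gamma^x_yy = (2G F_y - G G_x - F G_y)/(2D), Gamma^y_xx = (2E F_x - E E_y - F E_x)/(2D), Gamma^y_xy = (E G_x - F E_y)/(2D), Gamma^y_yy = (E G_y - 2F F_y + F G_x)/(2D); substitute and cancel common factors


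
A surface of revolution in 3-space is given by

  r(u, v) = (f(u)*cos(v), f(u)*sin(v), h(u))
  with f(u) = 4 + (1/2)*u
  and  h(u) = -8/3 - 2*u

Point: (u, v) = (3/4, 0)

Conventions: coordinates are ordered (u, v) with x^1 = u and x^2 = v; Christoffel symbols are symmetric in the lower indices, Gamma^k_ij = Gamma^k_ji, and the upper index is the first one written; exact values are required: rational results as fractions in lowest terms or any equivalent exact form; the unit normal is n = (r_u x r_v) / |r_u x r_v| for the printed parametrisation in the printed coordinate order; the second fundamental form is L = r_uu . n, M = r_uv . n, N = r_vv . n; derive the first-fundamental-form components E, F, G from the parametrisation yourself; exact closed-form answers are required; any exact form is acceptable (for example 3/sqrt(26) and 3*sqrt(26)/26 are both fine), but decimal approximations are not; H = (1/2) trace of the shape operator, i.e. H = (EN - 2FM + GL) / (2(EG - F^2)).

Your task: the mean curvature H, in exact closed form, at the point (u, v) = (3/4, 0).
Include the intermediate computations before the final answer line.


f = 35/8, f' = 1/2, f'' = 0, h' = -2, h'' = 0
E = 17/4, F = 0, G = 1225/64; answer radicand W^2 = 17/4
unnormalised second-form numerators: l = 0, m = 0, n = -35/4; L = l/sqrt(17/4), and similarly M = m/sqrt(W^2), N = n/sqrt(W^2)
H = (E*n - 2*F*m + G*l) / (2*(EG - F^2)*sqrt(W^2)); E*n - 2*F*m + G*l = -595/16, EG - F^2 = 20825/256, so H = (-8/35)/sqrt(17/4)

Answer: H = -16*sqrt(17)/595
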